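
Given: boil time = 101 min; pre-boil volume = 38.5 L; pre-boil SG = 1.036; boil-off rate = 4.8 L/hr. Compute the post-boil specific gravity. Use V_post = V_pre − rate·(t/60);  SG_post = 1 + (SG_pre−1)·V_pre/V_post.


V_post = 38.5 − 4.8·(101/60) = 30.4200
SG_post = 1 + (1.036 − 1)·38.5/30.4200

1.0456


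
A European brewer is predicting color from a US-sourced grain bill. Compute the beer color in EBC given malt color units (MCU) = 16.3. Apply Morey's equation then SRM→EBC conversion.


SRM = 1.4922·MCU^0.6859;  EBC = SRM·1.97
SRM = 1.4922·16.3^0.6859 = 10.1220
EBC = 10.1220·1.97

19.9403 EBC


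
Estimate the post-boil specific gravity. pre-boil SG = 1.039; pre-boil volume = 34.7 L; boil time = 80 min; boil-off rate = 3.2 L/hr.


V_post = V_pre − rate·(t/60);  SG_post = 1 + (SG_pre−1)·V_pre/V_post
V_post = 34.7 − 3.2·(80/60) = 30.4333
SG_post = 1 + (1.039 − 1)·34.7/30.4333

1.0445


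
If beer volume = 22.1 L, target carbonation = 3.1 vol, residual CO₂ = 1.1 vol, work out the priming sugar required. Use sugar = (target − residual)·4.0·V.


sugar = (3.1 − 1.1)·4.0·22.1

176.8000 g


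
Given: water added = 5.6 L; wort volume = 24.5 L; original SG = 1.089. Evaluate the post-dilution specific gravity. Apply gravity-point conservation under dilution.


SG_new = 1 + (SG_old − 1)·V_old/(V_old + V_water)
pts = (1.089 − 1)·1000·24.5/(24.5 + 5.6) = 72.4419
SG_new = 1 + 72.4419/1000

1.0724


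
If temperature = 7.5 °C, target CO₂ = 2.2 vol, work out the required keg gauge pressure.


psi = vols/(0.01821 + 0.09011·e^(−0.04·T)) − 14.695
psi = 2.2/(0.01821 + 0.09011·e^(−0.04·7.5)) − 14.695

11.1980 psi


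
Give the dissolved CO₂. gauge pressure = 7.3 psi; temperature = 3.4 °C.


vols = (P + 14.695)·(0.01821 + 0.09011·e^(−0.04·T))
vols = (7.3 + 14.695)·(0.01821 + 0.09011·e^(−0.04·3.4))

2.1305 volumes


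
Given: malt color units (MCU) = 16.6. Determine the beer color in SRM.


SRM = 1.4922 · MCU^0.6859
SRM = 1.4922 · 16.6^0.6859

10.2494 SRM


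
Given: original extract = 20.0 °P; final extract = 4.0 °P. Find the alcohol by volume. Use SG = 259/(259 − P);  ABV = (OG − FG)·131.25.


OG = 259/(259 − 20.0) = 1.0837
FG = 259/(259 − 4.0) = 1.0157
ABV = (1.0837 − 1.0157)·131.25

8.9244 % ABV


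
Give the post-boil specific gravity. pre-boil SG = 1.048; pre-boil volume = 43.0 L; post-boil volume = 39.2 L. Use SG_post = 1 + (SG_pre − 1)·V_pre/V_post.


pts_pre = (1.048 − 1)·1000 = 48.0000
pts_post = 48.0000·43.0/39.2 = 52.6531
SG_post = 1 + 52.6531/1000

1.0527


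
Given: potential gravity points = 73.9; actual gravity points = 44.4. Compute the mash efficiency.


efficiency = actual / potential × 100
efficiency = 44.4 / 73.9 × 100

60.0812 %


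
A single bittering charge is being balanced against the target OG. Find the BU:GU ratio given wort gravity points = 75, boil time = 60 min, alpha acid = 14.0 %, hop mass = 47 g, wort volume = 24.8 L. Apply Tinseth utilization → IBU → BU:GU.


U = 1.65·0.000125^(GP/1000)·(1−e^(−0.04t))/4.15;  IBU = (α/100)·m·U·1000/V;  BU:GU = IBU/GP
U = 1.65·0.000125^(75/1000)·(1−e^(−0.04·60))/4.15 = 0.1842
IBU = (14.0/100)·47·0.1842·1000/24.8 = 48.8851
BU:GU = 48.8851/75

0.6518


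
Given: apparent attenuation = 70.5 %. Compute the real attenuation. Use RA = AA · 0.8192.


RA = 70.5 · 0.8192

57.7536 %


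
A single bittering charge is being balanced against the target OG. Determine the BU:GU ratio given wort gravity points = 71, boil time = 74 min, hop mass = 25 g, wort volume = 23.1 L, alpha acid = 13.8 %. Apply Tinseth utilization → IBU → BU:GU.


U = 1.65·0.000125^(GP/1000)·(1−e^(−0.04t))/4.15;  IBU = (α/100)·m·U·1000/V;  BU:GU = IBU/GP
U = 1.65·0.000125^(71/1000)·(1−e^(−0.04·74))/4.15 = 0.1992
IBU = (13.8/100)·25·0.1992·1000/23.1 = 29.7451
BU:GU = 29.7451/71

0.4189


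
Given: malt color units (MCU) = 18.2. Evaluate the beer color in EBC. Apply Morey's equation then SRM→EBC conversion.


SRM = 1.4922·MCU^0.6859;  EBC = SRM·1.97
SRM = 1.4922·18.2^0.6859 = 10.9172
EBC = 10.9172·1.97

21.5068 EBC


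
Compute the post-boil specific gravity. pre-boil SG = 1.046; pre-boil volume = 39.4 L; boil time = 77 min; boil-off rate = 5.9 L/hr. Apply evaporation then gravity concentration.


V_post = V_pre − rate·(t/60);  SG_post = 1 + (SG_pre−1)·V_pre/V_post
V_post = 39.4 − 5.9·(77/60) = 31.8283
SG_post = 1 + (1.046 − 1)·39.4/31.8283

1.0569


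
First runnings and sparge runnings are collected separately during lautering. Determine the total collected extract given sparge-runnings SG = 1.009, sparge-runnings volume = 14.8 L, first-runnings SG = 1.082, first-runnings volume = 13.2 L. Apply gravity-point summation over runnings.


total = Σ (SG_i − 1)·1000·V_i
first = (1.082 − 1)·1000·13.2 = 1082.4000
sparge = (1.009 − 1)·1000·14.8 = 133.2000
total = 1082.4000 + 133.2000

1215.6000 gravity·L


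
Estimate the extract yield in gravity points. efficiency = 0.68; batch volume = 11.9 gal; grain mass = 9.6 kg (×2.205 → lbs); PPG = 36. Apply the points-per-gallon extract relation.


points = lbs × PPG × eff / vol
lbs = 9.6 × 2.205 = 21.1680
points = 21.1680 × 36 × 0.68 / 11.9

43.5456 points


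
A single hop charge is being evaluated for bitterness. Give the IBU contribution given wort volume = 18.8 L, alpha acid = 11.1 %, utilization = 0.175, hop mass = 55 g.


IBU = (α/100)·mass·U·1000 / V
IBU = (11.1/100)·55·0.175·1000 / 18.8

56.8285 IBU


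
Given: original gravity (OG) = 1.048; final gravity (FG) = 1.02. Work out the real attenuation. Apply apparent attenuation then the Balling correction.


AA = (OG−FG)/(OG−1)·100;  RA = AA·0.8192
AA = (1.048 − 1.02)/(1.048 − 1)·100 = 58.3333
RA = 58.3333·0.8192

47.7867 %


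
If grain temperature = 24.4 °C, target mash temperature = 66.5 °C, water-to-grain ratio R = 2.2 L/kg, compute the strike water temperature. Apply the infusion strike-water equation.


T_strike = (0.41/R)·(T_mash − T_grain) + T_mash
T_strike = (0.41/2.2)·(66.5 − 24.4) + 66.5

74.3459 °C


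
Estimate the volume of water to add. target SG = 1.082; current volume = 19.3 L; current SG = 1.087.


V_water = V·((SG_curr − 1)/(SG_target − 1) − 1)
V_water = 19.3·((1.087 − 1)/(1.082 − 1) − 1)

1.1768 L


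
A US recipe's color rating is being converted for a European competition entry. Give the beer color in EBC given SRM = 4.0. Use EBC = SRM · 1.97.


EBC = 4.0 · 1.97

7.8800 EBC


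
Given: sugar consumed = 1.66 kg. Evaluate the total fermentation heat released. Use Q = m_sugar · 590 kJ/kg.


Q = 1.66 · 590

979.4000 kJ


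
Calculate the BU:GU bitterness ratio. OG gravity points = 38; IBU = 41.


BU:GU = IBU / OG_points
BU:GU = 41 / 38

1.0789


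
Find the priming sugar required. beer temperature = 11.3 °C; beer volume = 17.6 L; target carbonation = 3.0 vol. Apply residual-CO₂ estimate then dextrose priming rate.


residual = 14.695·(0.01821 + 0.09011·e^(−0.04·T));  sugar = (target − residual)·4.0·V
residual = 14.695·(0.01821 + 0.09011·e^(−0.04·11.3)) = 1.1102
sugar = (3.0 − 1.1102)·4.0·17.6

133.0395 g


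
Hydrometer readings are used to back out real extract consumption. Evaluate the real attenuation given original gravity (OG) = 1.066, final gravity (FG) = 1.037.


AA = (OG−FG)/(OG−1)·100;  RA = AA·0.8192
AA = (1.066 − 1.037)/(1.066 − 1)·100 = 43.9394
RA = 43.9394·0.8192

35.9952 %


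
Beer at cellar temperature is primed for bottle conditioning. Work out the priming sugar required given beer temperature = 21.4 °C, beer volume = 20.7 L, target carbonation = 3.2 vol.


residual = 14.695·(0.01821 + 0.09011·e^(−0.04·T));  sugar = (target − residual)·4.0·V
residual = 14.695·(0.01821 + 0.09011·e^(−0.04·21.4)) = 0.8302
sugar = (3.2 − 0.8302)·4.0·20.7

196.2212 g


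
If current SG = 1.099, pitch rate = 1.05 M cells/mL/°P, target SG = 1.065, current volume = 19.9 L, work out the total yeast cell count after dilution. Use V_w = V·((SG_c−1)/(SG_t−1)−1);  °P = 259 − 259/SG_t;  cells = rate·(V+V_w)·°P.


V_w = 19.9·((1.099−1)/(1.065−1)−1) = 10.4092
V_final = 19.9 + 10.4092 = 30.3092
°P = 259 − 259/1.065 = 15.8075
cells = 1.05·30.3092·15.8075

503.0692 billion cells


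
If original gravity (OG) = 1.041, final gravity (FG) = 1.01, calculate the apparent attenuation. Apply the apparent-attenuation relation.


AA = (OG − FG)/(OG − 1) · 100
AA = (1.041 − 1.01)/(1.041 − 1) · 100

75.6098 %


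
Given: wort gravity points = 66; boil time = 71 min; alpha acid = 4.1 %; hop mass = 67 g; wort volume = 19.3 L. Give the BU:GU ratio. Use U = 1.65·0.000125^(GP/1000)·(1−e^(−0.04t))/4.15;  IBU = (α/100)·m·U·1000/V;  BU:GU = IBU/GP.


U = 1.65·0.000125^(66/1000)·(1−e^(−0.04·71))/4.15 = 0.2069
IBU = (4.1/100)·67·0.2069·1000/19.3 = 29.4434
BU:GU = 29.4434/66

0.4461


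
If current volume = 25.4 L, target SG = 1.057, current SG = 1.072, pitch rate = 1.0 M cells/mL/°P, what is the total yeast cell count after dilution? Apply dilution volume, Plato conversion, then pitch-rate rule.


V_w = V·((SG_c−1)/(SG_t−1)−1);  °P = 259 − 259/SG_t;  cells = rate·(V+V_w)·°P
V_w = 25.4·((1.072−1)/(1.057−1)−1) = 6.6842
V_final = 25.4 + 6.6842 = 32.0842
°P = 259 − 259/1.057 = 13.9669
cells = 1.0·32.0842·13.9669

448.1166 billion cells


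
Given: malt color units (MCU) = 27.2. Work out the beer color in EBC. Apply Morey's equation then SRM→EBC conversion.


SRM = 1.4922·MCU^0.6859;  EBC = SRM·1.97
SRM = 1.4922·27.2^0.6859 = 14.3813
EBC = 14.3813·1.97

28.3311 EBC


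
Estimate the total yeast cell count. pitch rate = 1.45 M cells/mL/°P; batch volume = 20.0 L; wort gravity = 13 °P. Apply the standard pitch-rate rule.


cells (billions) = rate · V_L · °P
cells = 1.45 · 20.0 · 13

377.0000 billion cells


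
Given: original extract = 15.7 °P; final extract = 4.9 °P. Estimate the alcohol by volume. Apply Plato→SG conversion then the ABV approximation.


SG = 259/(259 − P);  ABV = (OG − FG)·131.25
OG = 259/(259 − 15.7) = 1.0645
FG = 259/(259 − 4.9) = 1.0193
ABV = (1.0645 − 1.0193)·131.25

5.9385 % ABV


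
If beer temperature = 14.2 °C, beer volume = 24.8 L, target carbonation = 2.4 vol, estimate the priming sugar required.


residual = 14.695·(0.01821 + 0.09011·e^(−0.04·T));  sugar = (target − residual)·4.0·V
residual = 14.695·(0.01821 + 0.09011·e^(−0.04·14.2)) = 1.0179
sugar = (2.4 − 1.0179)·4.0·24.8

137.0999 g


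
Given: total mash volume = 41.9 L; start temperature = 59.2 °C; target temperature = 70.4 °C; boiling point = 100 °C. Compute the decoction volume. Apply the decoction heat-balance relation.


V_dec = V_total·(T_target − T_start)/(T_boil − T_start)
V_dec = 41.9·(70.4 − 59.2)/(100 − 59.2)

11.5020 L


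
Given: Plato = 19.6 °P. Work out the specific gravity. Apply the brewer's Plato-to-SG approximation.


SG = 259/(259 − P)
SG = 259/(259 − 19.6)

1.0819


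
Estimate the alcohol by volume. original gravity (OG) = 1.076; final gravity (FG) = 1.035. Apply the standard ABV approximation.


ABV = (OG − FG) · 131.25
ABV = (1.076 − 1.035) · 131.25

5.3813 % ABV


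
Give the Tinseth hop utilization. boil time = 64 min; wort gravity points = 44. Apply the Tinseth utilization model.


U = 1.65·0.000125^(GP/1000) · (1 − e^(−0.04·t))/4.15
bigness = 1.65·0.000125^(44/1000) = 1.1111
boil_factor = (1 − e^(−0.04·64))/4.15 = 0.2223
U = 1.1111 · 0.2223

0.2470


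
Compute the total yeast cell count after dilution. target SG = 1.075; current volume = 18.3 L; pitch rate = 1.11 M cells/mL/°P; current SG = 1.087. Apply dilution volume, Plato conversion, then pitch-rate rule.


V_w = V·((SG_c−1)/(SG_t−1)−1);  °P = 259 − 259/SG_t;  cells = rate·(V+V_w)·°P
V_w = 18.3·((1.087−1)/(1.075−1)−1) = 2.9280
V_final = 18.3 + 2.9280 = 21.2280
°P = 259 − 259/1.075 = 18.0698
cells = 1.11·21.2280·18.0698

425.7794 billion cells


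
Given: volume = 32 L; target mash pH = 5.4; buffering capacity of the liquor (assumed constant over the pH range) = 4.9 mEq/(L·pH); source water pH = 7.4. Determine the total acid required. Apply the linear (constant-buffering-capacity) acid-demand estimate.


acid = buffering capacity · (pH_source − pH_target) · V
acid = 4.9 · (7.4 − 5.4) · 32

313.6000 mEq


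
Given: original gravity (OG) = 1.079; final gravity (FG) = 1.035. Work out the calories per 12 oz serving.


ABW = (OG−FG)·131.25·0.79/FG;  °P = 259 − 259/SG (for OG→OE and FG→AE);  RE = 0.1808·OE + 0.8192·AE;  Cal = (6.9·ABW + 4·(RE−0.1))·FG·3.55
ABW = (1.079 − 1.035)·131.25·0.79/1.035 = 4.4080
OE = 259 − 259/1.079 = 18.9629 °P
AE = 259 − 259/1.035 = 8.7585 °P
RE = 0.1808·18.9629 + 0.8192·8.7585 = 10.6034 °P
Cal = (6.9·4.4080 + 4·(10.6034−0.1))·1.035·3.55

266.1211 kcal


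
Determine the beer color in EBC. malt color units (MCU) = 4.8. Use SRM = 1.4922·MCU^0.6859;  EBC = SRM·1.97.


SRM = 1.4922·4.8^0.6859 = 4.3761
EBC = 4.3761·1.97

8.6210 EBC


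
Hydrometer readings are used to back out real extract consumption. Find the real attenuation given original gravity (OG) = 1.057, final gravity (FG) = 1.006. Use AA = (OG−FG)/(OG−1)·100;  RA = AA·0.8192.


AA = (1.057 − 1.006)/(1.057 − 1)·100 = 89.4737
RA = 89.4737·0.8192

73.2968 %


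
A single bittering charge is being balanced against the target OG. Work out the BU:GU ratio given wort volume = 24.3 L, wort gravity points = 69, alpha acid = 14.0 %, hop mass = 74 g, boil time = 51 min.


U = 1.65·0.000125^(GP/1000)·(1−e^(−0.04t))/4.15;  IBU = (α/100)·m·U·1000/V;  BU:GU = IBU/GP
U = 1.65·0.000125^(69/1000)·(1−e^(−0.04·51))/4.15 = 0.1860
IBU = (14.0/100)·74·0.1860·1000/24.3 = 79.3197
BU:GU = 79.3197/69

1.1496


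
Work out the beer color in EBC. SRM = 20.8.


EBC = SRM · 1.97
EBC = 20.8 · 1.97

40.9760 EBC


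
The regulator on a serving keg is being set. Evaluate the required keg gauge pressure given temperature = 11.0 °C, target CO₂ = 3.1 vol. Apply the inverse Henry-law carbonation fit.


psi = vols/(0.01821 + 0.09011·e^(−0.04·T)) − 14.695
psi = 3.1/(0.01821 + 0.09011·e^(−0.04·11.0)) − 14.695

25.9639 psi


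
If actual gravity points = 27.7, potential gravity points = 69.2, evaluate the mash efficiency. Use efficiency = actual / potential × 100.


efficiency = 27.7 / 69.2 × 100

40.0289 %


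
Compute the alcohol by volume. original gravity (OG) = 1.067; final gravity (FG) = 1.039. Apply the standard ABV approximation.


ABV = (OG − FG) · 131.25
ABV = (1.067 − 1.039) · 131.25

3.6750 % ABV


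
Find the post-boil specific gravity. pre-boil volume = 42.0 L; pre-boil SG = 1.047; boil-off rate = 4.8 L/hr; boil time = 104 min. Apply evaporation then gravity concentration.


V_post = V_pre − rate·(t/60);  SG_post = 1 + (SG_pre−1)·V_pre/V_post
V_post = 42.0 − 4.8·(104/60) = 33.6800
SG_post = 1 + (1.047 − 1)·42.0/33.6800

1.0586


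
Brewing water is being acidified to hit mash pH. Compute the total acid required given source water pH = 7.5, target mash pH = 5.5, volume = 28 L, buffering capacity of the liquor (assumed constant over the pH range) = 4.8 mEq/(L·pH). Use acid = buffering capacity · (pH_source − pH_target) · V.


acid = 4.8 · (7.5 − 5.5) · 28

268.8000 mEq


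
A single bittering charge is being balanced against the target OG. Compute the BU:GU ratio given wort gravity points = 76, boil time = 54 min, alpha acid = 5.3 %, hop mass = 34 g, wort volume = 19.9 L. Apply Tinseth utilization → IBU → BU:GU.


U = 1.65·0.000125^(GP/1000)·(1−e^(−0.04t))/4.15;  IBU = (α/100)·m·U·1000/V;  BU:GU = IBU/GP
U = 1.65·0.000125^(76/1000)·(1−e^(−0.04·54))/4.15 = 0.1777
IBU = (5.3/100)·34·0.1777·1000/19.9 = 16.0874
BU:GU = 16.0874/76

0.2117


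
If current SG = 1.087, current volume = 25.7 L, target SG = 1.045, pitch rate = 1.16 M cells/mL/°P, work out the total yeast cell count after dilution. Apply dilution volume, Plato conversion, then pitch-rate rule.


V_w = V·((SG_c−1)/(SG_t−1)−1);  °P = 259 − 259/SG_t;  cells = rate·(V+V_w)·°P
V_w = 25.7·((1.087−1)/(1.045−1)−1) = 23.9867
V_final = 25.7 + 23.9867 = 49.6867
°P = 259 − 259/1.045 = 11.1531
cells = 1.16·49.6867·11.1531

642.8266 billion cells


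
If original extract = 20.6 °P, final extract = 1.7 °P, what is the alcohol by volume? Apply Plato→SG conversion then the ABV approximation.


SG = 259/(259 − P);  ABV = (OG − FG)·131.25
OG = 259/(259 − 20.6) = 1.0864
FG = 259/(259 − 1.7) = 1.0066
ABV = (1.0864 − 1.0066)·131.25

10.4741 % ABV


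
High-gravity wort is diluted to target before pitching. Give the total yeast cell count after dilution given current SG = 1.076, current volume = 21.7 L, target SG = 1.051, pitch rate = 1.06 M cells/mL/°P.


V_w = V·((SG_c−1)/(SG_t−1)−1);  °P = 259 − 259/SG_t;  cells = rate·(V+V_w)·°P
V_w = 21.7·((1.076−1)/(1.051−1)−1) = 10.6373
V_final = 21.7 + 10.6373 = 32.3373
°P = 259 − 259/1.051 = 12.5680
cells = 1.06·32.3373·12.5680

430.8005 billion cells


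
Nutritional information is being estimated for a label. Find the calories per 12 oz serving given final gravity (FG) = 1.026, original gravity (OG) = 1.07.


ABW = (OG−FG)·131.25·0.79/FG;  °P = 259 − 259/SG (for OG→OE and FG→AE);  RE = 0.1808·OE + 0.8192·AE;  Cal = (6.9·ABW + 4·(RE−0.1))·FG·3.55
ABW = (1.07 − 1.026)·131.25·0.79/1.026 = 4.4466
OE = 259 − 259/1.07 = 16.9439 °P
AE = 259 − 259/1.026 = 6.5634 °P
RE = 0.1808·16.9439 + 0.8192·6.5634 = 8.4402 °P
Cal = (6.9·4.4466 + 4·(8.4402−0.1))·1.026·3.55

233.2618 kcal


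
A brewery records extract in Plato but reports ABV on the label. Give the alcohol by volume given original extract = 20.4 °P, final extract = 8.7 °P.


SG = 259/(259 − P);  ABV = (OG − FG)·131.25
OG = 259/(259 − 20.4) = 1.0855
FG = 259/(259 − 8.7) = 1.0348
ABV = (1.0855 − 1.0348)·131.25

6.6597 % ABV


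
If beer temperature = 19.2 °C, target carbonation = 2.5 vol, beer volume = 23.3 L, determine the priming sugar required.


residual = 14.695·(0.01821 + 0.09011·e^(−0.04·T));  sugar = (target − residual)·4.0·V
residual = 14.695·(0.01821 + 0.09011·e^(−0.04·19.2)) = 0.8819
sugar = (2.5 − 0.8819)·4.0·23.3

150.8041 g


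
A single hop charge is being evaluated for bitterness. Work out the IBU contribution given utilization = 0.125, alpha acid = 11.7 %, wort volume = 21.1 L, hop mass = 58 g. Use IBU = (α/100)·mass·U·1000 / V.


IBU = (11.7/100)·58·0.125·1000 / 21.1

40.2014 IBU


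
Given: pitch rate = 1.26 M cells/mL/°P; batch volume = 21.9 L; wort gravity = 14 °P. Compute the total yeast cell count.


cells (billions) = rate · V_L · °P
cells = 1.26 · 21.9 · 14

386.3160 billion cells


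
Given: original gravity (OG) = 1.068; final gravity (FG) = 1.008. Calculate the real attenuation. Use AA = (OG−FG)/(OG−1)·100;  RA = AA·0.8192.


AA = (1.068 − 1.008)/(1.068 − 1)·100 = 88.2353
RA = 88.2353·0.8192

72.2824 %


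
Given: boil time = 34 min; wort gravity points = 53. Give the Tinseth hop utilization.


U = 1.65·0.000125^(GP/1000) · (1 − e^(−0.04·t))/4.15
bigness = 1.65·0.000125^(53/1000) = 1.0248
boil_factor = (1 − e^(−0.04·34))/4.15 = 0.1791
U = 1.0248 · 0.1791

0.1836


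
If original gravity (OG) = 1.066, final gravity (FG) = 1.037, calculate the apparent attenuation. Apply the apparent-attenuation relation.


AA = (OG − FG)/(OG − 1) · 100
AA = (1.066 − 1.037)/(1.066 − 1) · 100

43.9394 %


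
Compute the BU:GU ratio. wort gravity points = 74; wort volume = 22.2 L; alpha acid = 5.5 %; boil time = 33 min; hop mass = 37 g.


U = 1.65·0.000125^(GP/1000)·(1−e^(−0.04t))/4.15;  IBU = (α/100)·m·U·1000/V;  BU:GU = IBU/GP
U = 1.65·0.000125^(74/1000)·(1−e^(−0.04·33))/4.15 = 0.1498
IBU = (5.5/100)·37·0.1498·1000/22.2 = 13.7354
BU:GU = 13.7354/74

0.1856


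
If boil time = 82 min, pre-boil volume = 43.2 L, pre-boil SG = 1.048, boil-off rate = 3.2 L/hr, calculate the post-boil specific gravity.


V_post = V_pre − rate·(t/60);  SG_post = 1 + (SG_pre−1)·V_pre/V_post
V_post = 43.2 − 3.2·(82/60) = 38.8267
SG_post = 1 + (1.048 − 1)·43.2/38.8267

1.0534


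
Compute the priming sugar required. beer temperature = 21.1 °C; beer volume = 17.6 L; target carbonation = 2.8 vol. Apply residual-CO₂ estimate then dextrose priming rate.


residual = 14.695·(0.01821 + 0.09011·e^(−0.04·T));  sugar = (target − residual)·4.0·V
residual = 14.695·(0.01821 + 0.09011·e^(−0.04·21.1)) = 0.8370
sugar = (2.8 − 0.8370)·4.0·17.6

138.1973 g


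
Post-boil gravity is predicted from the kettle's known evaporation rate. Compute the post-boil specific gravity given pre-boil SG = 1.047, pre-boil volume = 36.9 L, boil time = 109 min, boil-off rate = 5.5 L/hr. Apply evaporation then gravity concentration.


V_post = V_pre − rate·(t/60);  SG_post = 1 + (SG_pre−1)·V_pre/V_post
V_post = 36.9 − 5.5·(109/60) = 26.9083
SG_post = 1 + (1.047 − 1)·36.9/26.9083

1.0645


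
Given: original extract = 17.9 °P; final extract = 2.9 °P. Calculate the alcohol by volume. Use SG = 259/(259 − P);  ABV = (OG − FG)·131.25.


OG = 259/(259 − 17.9) = 1.0742
FG = 259/(259 − 2.9) = 1.0113
ABV = (1.0742 − 1.0113)·131.25

8.2582 % ABV


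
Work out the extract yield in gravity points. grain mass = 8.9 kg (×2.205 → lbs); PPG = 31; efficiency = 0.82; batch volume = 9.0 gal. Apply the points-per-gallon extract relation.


points = lbs × PPG × eff / vol
lbs = 8.9 × 2.205 = 19.6245
points = 19.6245 × 31 × 0.82 / 9.0

55.4283 points


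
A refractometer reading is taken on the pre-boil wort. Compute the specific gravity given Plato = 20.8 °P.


SG = 259/(259 − P)
SG = 259/(259 − 20.8)

1.0873


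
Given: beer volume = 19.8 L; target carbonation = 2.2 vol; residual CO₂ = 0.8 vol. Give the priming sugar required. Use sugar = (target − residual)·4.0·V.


sugar = (2.2 − 0.8)·4.0·19.8

110.8800 g


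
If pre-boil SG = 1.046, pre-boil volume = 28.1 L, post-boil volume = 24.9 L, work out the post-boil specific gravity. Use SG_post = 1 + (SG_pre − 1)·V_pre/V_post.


pts_pre = (1.046 − 1)·1000 = 46.0000
pts_post = 46.0000·28.1/24.9 = 51.9116
SG_post = 1 + 51.9116/1000

1.0519


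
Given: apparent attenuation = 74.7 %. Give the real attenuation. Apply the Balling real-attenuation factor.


RA = AA · 0.8192
RA = 74.7 · 0.8192

61.1942 %


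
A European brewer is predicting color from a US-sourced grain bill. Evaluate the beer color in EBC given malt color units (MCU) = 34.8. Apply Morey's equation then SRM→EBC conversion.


SRM = 1.4922·MCU^0.6859;  EBC = SRM·1.97
SRM = 1.4922·34.8^0.6859 = 17.0293
EBC = 17.0293·1.97

33.5477 EBC


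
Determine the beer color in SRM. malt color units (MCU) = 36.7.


SRM = 1.4922 · MCU^0.6859
SRM = 1.4922 · 36.7^0.6859

17.6617 SRM


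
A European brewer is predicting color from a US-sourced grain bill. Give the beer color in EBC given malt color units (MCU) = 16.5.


SRM = 1.4922·MCU^0.6859;  EBC = SRM·1.97
SRM = 1.4922·16.5^0.6859 = 10.2070
EBC = 10.2070·1.97

20.1078 EBC


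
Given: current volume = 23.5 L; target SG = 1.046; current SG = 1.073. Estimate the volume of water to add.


V_water = V·((SG_curr − 1)/(SG_target − 1) − 1)
V_water = 23.5·((1.073 − 1)/(1.046 − 1) − 1)

13.7935 L


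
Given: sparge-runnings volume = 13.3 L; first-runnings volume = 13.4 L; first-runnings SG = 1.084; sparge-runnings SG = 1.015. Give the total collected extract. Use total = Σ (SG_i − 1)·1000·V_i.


first = (1.084 − 1)·1000·13.4 = 1125.6000
sparge = (1.015 − 1)·1000·13.3 = 199.5000
total = 1125.6000 + 199.5000

1325.1000 gravity·L


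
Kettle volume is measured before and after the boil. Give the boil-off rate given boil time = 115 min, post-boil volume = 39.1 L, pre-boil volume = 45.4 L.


rate = (V_pre − V_post) / (t_min/60)
rate = (45.4 − 39.1) / (115/60)

3.2870 L/hr


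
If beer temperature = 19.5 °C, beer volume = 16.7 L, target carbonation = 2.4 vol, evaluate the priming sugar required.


residual = 14.695·(0.01821 + 0.09011·e^(−0.04·T));  sugar = (target − residual)·4.0·V
residual = 14.695·(0.01821 + 0.09011·e^(−0.04·19.5)) = 0.8746
sugar = (2.4 − 0.8746)·4.0·16.7

101.8966 g


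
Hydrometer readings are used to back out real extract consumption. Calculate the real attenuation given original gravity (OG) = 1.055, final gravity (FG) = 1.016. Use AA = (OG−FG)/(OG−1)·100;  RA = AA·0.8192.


AA = (1.055 − 1.016)/(1.055 − 1)·100 = 70.9091
RA = 70.9091·0.8192

58.0887 %


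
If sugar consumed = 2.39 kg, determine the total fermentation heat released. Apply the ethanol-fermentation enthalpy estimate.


Q = m_sugar · 590 kJ/kg
Q = 2.39 · 590

1410.1000 kJ


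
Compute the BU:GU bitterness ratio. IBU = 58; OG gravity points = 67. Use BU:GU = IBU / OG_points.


BU:GU = 58 / 67

0.8657


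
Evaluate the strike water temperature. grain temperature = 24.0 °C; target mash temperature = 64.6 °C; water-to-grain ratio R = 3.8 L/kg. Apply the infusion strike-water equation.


T_strike = (0.41/R)·(T_mash − T_grain) + T_mash
T_strike = (0.41/3.8)·(64.6 − 24.0) + 64.6

68.9805 °C


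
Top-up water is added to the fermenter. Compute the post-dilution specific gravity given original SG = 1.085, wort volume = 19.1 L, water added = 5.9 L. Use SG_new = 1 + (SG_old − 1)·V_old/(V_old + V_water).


pts = (1.085 − 1)·1000·19.1/(19.1 + 5.9) = 64.9400
SG_new = 1 + 64.9400/1000

1.0649


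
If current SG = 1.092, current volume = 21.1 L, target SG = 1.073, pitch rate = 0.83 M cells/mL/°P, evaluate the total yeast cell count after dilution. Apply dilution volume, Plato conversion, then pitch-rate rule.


V_w = V·((SG_c−1)/(SG_t−1)−1);  °P = 259 − 259/SG_t;  cells = rate·(V+V_w)·°P
V_w = 21.1·((1.092−1)/(1.073−1)−1) = 5.4918
V_final = 21.1 + 5.4918 = 26.5918
°P = 259 − 259/1.073 = 17.6207
cells = 0.83·26.5918·17.6207

388.9094 billion cells


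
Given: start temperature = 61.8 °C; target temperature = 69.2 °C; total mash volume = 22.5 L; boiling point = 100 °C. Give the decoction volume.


V_dec = V_total·(T_target − T_start)/(T_boil − T_start)
V_dec = 22.5·(69.2 − 61.8)/(100 − 61.8)

4.3586 L


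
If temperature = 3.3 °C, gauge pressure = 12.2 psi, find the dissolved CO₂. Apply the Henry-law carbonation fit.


vols = (P + 14.695)·(0.01821 + 0.09011·e^(−0.04·T))
vols = (12.2 + 14.695)·(0.01821 + 0.09011·e^(−0.04·3.3))

2.6136 volumes


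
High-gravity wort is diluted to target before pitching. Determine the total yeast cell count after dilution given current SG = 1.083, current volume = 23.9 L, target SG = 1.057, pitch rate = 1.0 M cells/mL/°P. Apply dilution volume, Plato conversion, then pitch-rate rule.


V_w = V·((SG_c−1)/(SG_t−1)−1);  °P = 259 − 259/SG_t;  cells = rate·(V+V_w)·°P
V_w = 23.9·((1.083−1)/(1.057−1)−1) = 10.9018
V_final = 23.9 + 10.9018 = 34.8018
°P = 259 − 259/1.057 = 13.9669
cells = 1.0·34.8018·13.9669

486.0722 billion cells


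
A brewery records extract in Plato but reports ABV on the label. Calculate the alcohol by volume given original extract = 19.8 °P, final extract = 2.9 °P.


SG = 259/(259 − P);  ABV = (OG − FG)·131.25
OG = 259/(259 − 19.8) = 1.0828
FG = 259/(259 − 2.9) = 1.0113
ABV = (1.0828 − 1.0113)·131.25

9.3781 % ABV


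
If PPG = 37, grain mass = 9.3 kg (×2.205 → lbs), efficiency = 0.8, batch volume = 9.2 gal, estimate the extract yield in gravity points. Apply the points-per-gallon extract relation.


points = lbs × PPG × eff / vol
lbs = 9.3 × 2.205 = 20.5065
points = 20.5065 × 37 × 0.8 / 9.2

65.9774 points


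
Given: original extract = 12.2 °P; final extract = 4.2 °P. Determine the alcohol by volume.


SG = 259/(259 − P);  ABV = (OG − FG)·131.25
OG = 259/(259 − 12.2) = 1.0494
FG = 259/(259 − 4.2) = 1.0165
ABV = (1.0494 − 1.0165)·131.25

4.3246 % ABV


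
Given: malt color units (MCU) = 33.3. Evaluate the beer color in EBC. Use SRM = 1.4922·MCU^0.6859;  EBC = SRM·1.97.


SRM = 1.4922·33.3^0.6859 = 16.5223
EBC = 16.5223·1.97

32.5490 EBC


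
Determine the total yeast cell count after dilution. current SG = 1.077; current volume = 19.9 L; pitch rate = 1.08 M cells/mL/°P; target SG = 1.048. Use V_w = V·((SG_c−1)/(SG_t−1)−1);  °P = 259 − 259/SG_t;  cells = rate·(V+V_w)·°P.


V_w = 19.9·((1.077−1)/(1.048−1)−1) = 12.0229
V_final = 19.9 + 12.0229 = 31.9229
°P = 259 − 259/1.048 = 11.8626
cells = 1.08·31.9229·11.8626

408.9837 billion cells


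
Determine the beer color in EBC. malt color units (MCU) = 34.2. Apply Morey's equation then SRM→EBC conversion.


SRM = 1.4922·MCU^0.6859;  EBC = SRM·1.97
SRM = 1.4922·34.2^0.6859 = 16.8273
EBC = 16.8273·1.97

33.1499 EBC


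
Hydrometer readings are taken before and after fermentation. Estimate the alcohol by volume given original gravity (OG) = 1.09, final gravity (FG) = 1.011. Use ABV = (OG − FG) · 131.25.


ABV = (1.09 − 1.011) · 131.25

10.3688 % ABV


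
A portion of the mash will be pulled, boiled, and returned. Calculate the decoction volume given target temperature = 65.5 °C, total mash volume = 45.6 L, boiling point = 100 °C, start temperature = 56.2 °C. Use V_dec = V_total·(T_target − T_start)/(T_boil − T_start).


V_dec = 45.6·(65.5 − 56.2)/(100 − 56.2)

9.6822 L


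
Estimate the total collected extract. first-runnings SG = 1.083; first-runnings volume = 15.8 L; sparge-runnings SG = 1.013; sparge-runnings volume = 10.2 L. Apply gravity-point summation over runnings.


total = Σ (SG_i − 1)·1000·V_i
first = (1.083 − 1)·1000·15.8 = 1311.4000
sparge = (1.013 − 1)·1000·10.2 = 132.6000
total = 1311.4000 + 132.6000

1444.0000 gravity·L


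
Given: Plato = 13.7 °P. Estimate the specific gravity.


SG = 259/(259 − P)
SG = 259/(259 − 13.7)

1.0558


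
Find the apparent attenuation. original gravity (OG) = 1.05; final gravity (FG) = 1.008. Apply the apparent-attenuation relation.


AA = (OG − FG)/(OG − 1) · 100
AA = (1.05 − 1.008)/(1.05 − 1) · 100

84.0000 %


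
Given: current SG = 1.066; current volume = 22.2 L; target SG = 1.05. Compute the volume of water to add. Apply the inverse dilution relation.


V_water = V·((SG_curr − 1)/(SG_target − 1) − 1)
V_water = 22.2·((1.066 − 1)/(1.05 − 1) − 1)

7.1040 L


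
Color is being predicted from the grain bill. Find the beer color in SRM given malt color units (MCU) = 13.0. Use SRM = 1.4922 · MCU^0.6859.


SRM = 1.4922 · 13.0^0.6859

8.6672 SRM


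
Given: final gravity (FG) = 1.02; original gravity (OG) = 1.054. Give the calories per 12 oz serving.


ABW = (OG−FG)·131.25·0.79/FG;  °P = 259 − 259/SG (for OG→OE and FG→AE);  RE = 0.1808·OE + 0.8192·AE;  Cal = (6.9·ABW + 4·(RE−0.1))·FG·3.55
ABW = (1.054 − 1.02)·131.25·0.79/1.02 = 3.4563
OE = 259 − 259/1.054 = 13.2694 °P
AE = 259 − 259/1.02 = 5.0784 °P
RE = 0.1808·13.2694 + 0.8192·5.0784 = 6.5594 °P
Cal = (6.9·3.4563 + 4·(6.5594−0.1))·1.02·3.55

179.9115 kcal


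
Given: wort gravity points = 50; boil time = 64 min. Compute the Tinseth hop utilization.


U = 1.65·0.000125^(GP/1000) · (1 − e^(−0.04·t))/4.15
bigness = 1.65·0.000125^(50/1000) = 1.0528
boil_factor = (1 − e^(−0.04·64))/4.15 = 0.2223
U = 1.0528 · 0.2223

0.2341


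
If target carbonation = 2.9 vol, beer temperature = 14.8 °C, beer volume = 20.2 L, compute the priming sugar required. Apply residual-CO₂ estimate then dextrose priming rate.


residual = 14.695·(0.01821 + 0.09011·e^(−0.04·T));  sugar = (target − residual)·4.0·V
residual = 14.695·(0.01821 + 0.09011·e^(−0.04·14.8)) = 1.0002
sugar = (2.9 − 1.0002)·4.0·20.2

153.5078 g


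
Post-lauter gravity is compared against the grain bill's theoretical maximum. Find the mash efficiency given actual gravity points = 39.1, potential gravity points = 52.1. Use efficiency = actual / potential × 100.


efficiency = 39.1 / 52.1 × 100

75.0480 %


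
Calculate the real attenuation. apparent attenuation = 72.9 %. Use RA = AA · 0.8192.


RA = 72.9 · 0.8192

59.7197 %


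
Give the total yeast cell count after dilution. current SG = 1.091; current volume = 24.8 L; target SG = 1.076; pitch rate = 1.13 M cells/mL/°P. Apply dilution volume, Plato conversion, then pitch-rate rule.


V_w = V·((SG_c−1)/(SG_t−1)−1);  °P = 259 − 259/SG_t;  cells = rate·(V+V_w)·°P
V_w = 24.8·((1.091−1)/(1.076−1)−1) = 4.8947
V_final = 24.8 + 4.8947 = 29.6947
°P = 259 − 259/1.076 = 18.2937
cells = 1.13·29.6947·18.2937

613.8454 billion cells


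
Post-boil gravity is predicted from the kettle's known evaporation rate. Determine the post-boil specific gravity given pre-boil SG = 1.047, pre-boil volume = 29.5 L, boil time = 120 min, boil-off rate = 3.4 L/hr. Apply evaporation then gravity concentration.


V_post = V_pre − rate·(t/60);  SG_post = 1 + (SG_pre−1)·V_pre/V_post
V_post = 29.5 − 3.4·(120/60) = 22.7000
SG_post = 1 + (1.047 − 1)·29.5/22.7000

1.0611


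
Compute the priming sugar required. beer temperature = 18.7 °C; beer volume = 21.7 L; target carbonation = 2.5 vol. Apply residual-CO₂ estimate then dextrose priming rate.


residual = 14.695·(0.01821 + 0.09011·e^(−0.04·T));  sugar = (target − residual)·4.0·V
residual = 14.695·(0.01821 + 0.09011·e^(−0.04·18.7)) = 0.8943
sugar = (2.5 − 0.8943)·4.0·21.7

139.3713 g


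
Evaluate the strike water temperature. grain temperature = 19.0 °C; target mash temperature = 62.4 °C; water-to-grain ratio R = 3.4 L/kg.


T_strike = (0.41/R)·(T_mash − T_grain) + T_mash
T_strike = (0.41/3.4)·(62.4 − 19.0) + 62.4

67.6335 °C


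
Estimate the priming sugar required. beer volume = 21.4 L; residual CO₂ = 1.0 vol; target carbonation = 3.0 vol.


sugar = (target − residual)·4.0·V
sugar = (3.0 − 1.0)·4.0·21.4

171.2000 g


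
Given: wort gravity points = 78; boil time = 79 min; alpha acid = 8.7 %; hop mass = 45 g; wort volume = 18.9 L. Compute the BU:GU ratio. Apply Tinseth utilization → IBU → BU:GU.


U = 1.65·0.000125^(GP/1000)·(1−e^(−0.04t))/4.15;  IBU = (α/100)·m·U·1000/V;  BU:GU = IBU/GP
U = 1.65·0.000125^(78/1000)·(1−e^(−0.04·79))/4.15 = 0.1889
IBU = (8.7/100)·45·0.1889·1000/18.9 = 39.1235
BU:GU = 39.1235/78

0.5016


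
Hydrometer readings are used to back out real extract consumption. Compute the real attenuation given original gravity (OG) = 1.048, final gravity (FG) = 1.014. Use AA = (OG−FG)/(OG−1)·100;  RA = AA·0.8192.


AA = (1.048 − 1.014)/(1.048 − 1)·100 = 70.8333
RA = 70.8333·0.8192

58.0267 %


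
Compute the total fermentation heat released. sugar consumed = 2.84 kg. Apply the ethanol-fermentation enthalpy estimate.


Q = m_sugar · 590 kJ/kg
Q = 2.84 · 590

1675.6000 kJ


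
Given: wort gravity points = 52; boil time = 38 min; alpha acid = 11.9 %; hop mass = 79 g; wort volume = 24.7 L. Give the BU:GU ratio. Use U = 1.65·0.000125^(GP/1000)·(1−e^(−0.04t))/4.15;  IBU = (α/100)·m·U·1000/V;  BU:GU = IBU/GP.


U = 1.65·0.000125^(52/1000)·(1−e^(−0.04·38))/4.15 = 0.1947
IBU = (11.9/100)·79·0.1947·1000/24.7 = 74.0907
BU:GU = 74.0907/52

1.4248


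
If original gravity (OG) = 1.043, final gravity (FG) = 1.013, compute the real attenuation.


AA = (OG−FG)/(OG−1)·100;  RA = AA·0.8192
AA = (1.043 − 1.013)/(1.043 − 1)·100 = 69.7674
RA = 69.7674·0.8192

57.1535 %


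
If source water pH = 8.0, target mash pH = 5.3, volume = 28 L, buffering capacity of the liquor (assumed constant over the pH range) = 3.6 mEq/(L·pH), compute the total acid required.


acid = buffering capacity · (pH_source − pH_target) · V
acid = 3.6 · (8.0 − 5.3) · 28

272.1600 mEq


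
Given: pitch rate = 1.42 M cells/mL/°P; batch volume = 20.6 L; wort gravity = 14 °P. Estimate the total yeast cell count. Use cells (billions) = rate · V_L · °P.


cells = 1.42 · 20.6 · 14

409.5280 billion cells


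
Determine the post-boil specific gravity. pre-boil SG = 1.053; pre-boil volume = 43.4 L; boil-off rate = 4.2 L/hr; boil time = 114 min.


V_post = V_pre − rate·(t/60);  SG_post = 1 + (SG_pre−1)·V_pre/V_post
V_post = 43.4 − 4.2·(114/60) = 35.4200
SG_post = 1 + (1.053 − 1)·43.4/35.4200

1.0649


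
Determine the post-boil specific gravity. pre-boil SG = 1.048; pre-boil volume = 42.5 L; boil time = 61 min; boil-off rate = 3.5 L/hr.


V_post = V_pre − rate·(t/60);  SG_post = 1 + (SG_pre−1)·V_pre/V_post
V_post = 42.5 − 3.5·(61/60) = 38.9417
SG_post = 1 + (1.048 − 1)·42.5/38.9417

1.0524


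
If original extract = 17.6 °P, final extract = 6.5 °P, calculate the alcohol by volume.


SG = 259/(259 − P);  ABV = (OG − FG)·131.25
OG = 259/(259 − 17.6) = 1.0729
FG = 259/(259 − 6.5) = 1.0257
ABV = (1.0729 − 1.0257)·131.25

6.1905 % ABV


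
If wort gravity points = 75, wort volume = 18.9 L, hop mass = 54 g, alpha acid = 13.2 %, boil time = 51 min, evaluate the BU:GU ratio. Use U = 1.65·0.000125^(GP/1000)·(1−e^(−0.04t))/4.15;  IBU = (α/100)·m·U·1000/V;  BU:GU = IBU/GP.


U = 1.65·0.000125^(75/1000)·(1−e^(−0.04·51))/4.15 = 0.1763
IBU = (13.2/100)·54·0.1763·1000/18.9 = 66.4837
BU:GU = 66.4837/75

0.8864


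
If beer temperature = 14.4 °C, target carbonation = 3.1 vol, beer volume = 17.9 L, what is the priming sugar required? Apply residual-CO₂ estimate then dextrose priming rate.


residual = 14.695·(0.01821 + 0.09011·e^(−0.04·T));  sugar = (target − residual)·4.0·V
residual = 14.695·(0.01821 + 0.09011·e^(−0.04·14.4)) = 1.0120
sugar = (3.1 − 1.0120)·4.0·17.9

149.5032 g


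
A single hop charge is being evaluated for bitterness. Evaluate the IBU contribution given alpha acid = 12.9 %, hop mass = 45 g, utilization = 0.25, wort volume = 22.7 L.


IBU = (α/100)·mass·U·1000 / V
IBU = (12.9/100)·45·0.25·1000 / 22.7

63.9317 IBU


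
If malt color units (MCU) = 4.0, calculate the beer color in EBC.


SRM = 1.4922·MCU^0.6859;  EBC = SRM·1.97
SRM = 1.4922·4.0^0.6859 = 3.8617
EBC = 3.8617·1.97

7.6076 EBC


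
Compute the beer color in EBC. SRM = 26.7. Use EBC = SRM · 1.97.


EBC = 26.7 · 1.97

52.5990 EBC


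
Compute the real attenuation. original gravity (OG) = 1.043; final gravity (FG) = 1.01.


AA = (OG−FG)/(OG−1)·100;  RA = AA·0.8192
AA = (1.043 − 1.01)/(1.043 − 1)·100 = 76.7442
RA = 76.7442·0.8192

62.8688 %


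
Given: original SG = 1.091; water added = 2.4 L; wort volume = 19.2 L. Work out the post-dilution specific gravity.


SG_new = 1 + (SG_old − 1)·V_old/(V_old + V_water)
pts = (1.091 − 1)·1000·19.2/(19.2 + 2.4) = 80.8889
SG_new = 1 + 80.8889/1000

1.0809


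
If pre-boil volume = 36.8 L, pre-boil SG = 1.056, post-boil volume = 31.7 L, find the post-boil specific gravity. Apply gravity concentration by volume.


SG_post = 1 + (SG_pre − 1)·V_pre/V_post
pts_pre = (1.056 − 1)·1000 = 56.0000
pts_post = 56.0000·36.8/31.7 = 65.0095
SG_post = 1 + 65.0095/1000

1.0650


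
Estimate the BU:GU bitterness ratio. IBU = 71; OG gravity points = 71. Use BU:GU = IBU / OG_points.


BU:GU = 71 / 71

1.0000
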